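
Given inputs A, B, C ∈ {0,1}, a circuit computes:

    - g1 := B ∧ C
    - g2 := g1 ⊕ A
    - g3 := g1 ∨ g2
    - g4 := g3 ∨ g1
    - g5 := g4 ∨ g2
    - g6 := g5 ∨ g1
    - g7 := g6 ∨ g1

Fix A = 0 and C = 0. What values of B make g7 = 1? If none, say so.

no solution exists

With A = 0 and C = 0 fixed, none of the 2 settings of B give g7 = 1.
For example, with B=1:
g1 = B ∧ C = 1 ∧ 0 = 0
g2 = g1 ⊕ A = 0 ⊕ 0 = 0
g3 = g1 ∨ g2 = 0 ∨ 0 = 0
g4 = g3 ∨ g1 = 0 ∨ 0 = 0
g5 = g4 ∨ g2 = 0 ∨ 0 = 0
g6 = g5 ∨ g1 = 0 ∨ 0 = 0
g7 = g6 ∨ g1 = 0 ∨ 0 = 0
giving g7 = 0 ≠ 1.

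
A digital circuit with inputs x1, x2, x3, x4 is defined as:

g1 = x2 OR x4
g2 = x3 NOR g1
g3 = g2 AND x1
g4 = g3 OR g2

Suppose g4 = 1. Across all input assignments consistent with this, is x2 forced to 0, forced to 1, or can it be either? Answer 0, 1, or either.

0

g4 = g3 OR g2 must be 1, so at least one of g3, g2 is 1.
Every assignment with g4 = 1 has x2 = 0; there are 2 such assignment(s).
  x1=0, x2=0, x3=0, x4=0
  x1=1, x2=0, x3=0, x4=0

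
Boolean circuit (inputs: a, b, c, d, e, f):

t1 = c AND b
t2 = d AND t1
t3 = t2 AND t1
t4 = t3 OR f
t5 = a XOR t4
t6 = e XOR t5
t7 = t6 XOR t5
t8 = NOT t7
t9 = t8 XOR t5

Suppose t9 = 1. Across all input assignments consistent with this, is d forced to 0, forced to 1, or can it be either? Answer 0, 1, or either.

either

Both values of d occur among assignments with t9 = 1:
  d=0: a=0, b=0, c=0, d=0, e=0, f=0
  d=1: a=0, b=0, c=0, d=1, e=0, f=0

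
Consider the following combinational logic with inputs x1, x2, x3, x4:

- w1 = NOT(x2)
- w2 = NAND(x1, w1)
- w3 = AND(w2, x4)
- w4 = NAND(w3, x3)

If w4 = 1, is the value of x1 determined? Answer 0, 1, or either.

either

Both values of x1 occur among assignments with w4 = 1:
  x1=0: x1=0, x2=0, x3=0, x4=0
  x1=1: x1=1, x2=0, x3=0, x4=0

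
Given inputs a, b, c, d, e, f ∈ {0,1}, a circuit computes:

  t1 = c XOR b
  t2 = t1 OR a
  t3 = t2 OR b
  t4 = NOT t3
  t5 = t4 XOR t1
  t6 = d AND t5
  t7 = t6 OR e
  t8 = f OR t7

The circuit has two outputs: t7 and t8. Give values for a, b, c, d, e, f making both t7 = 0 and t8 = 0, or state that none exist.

Check with a=0, b=1, c=1, d=1, e=0, f=0:
t1 = c XOR b = 1 XOR 1 = 0
t2 = t1 OR a = 0 OR 0 = 0
t3 = t2 OR b = 0 OR 1 = 1
t4 = NOT t3 = NOT 1 = 0
t5 = t4 XOR t1 = 0 XOR 0 = 0
t6 = d AND t5 = 1 AND 0 = 0
t7 = t6 OR e = 0 OR 0 = 0
t8 = f OR t7 = 0 OR 0 = 0
So t7 = 0 and t8 = 0.

a=0, b=1, c=1, d=1, e=0, f=0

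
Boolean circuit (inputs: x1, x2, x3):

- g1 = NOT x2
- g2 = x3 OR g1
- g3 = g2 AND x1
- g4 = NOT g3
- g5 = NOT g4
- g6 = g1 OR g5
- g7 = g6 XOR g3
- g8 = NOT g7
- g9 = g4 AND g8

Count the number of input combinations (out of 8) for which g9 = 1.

g9 = g4 AND g8 must be 1, so both g4 = 1 and g8 = 1.
g4 = NOT g3 must be 1, so g3 = 0.
Enumerating the 8 input combinations, 3 give g9 = 1 and 5 give g9 = 0.

3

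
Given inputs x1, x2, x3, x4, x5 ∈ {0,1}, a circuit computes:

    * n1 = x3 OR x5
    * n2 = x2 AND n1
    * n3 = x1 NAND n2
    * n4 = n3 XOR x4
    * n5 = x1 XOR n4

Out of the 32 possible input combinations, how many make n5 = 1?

16

n5 = x1 XOR n4 must be 1, so x1 and n4 differ.
Enumerating the 32 input combinations, 16 give n5 = 1 and 16 give n5 = 0.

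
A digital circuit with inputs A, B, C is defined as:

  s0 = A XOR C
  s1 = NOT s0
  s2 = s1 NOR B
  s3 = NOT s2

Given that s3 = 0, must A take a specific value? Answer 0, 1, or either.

either

Both values of A occur among assignments with s3 = 0:
  A=0: A=0, B=0, C=1
  A=1: A=1, B=0, C=0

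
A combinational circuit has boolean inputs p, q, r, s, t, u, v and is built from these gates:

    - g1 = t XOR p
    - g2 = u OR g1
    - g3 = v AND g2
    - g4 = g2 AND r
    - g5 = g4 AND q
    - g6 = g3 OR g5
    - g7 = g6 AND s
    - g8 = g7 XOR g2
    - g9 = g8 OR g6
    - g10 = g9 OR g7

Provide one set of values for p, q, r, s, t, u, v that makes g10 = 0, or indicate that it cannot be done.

p=1, q=0, r=1, s=0, t=1, u=0, v=1

g10 = g9 OR g7 must be 0, so both g9 = 0 and g7 = 0.
Check with p=1, q=0, r=1, s=0, t=1, u=0, v=1:
g1 = t XOR p = 1 XOR 1 = 0
g2 = u OR g1 = 0 OR 0 = 0
g3 = v AND g2 = 1 AND 0 = 0
g4 = g2 AND r = 0 AND 1 = 0
g5 = g4 AND q = 0 AND 0 = 0
g6 = g3 OR g5 = 0 OR 0 = 0
g7 = g6 AND s = 0 AND 0 = 0
g8 = g7 XOR g2 = 0 XOR 0 = 0
g9 = g8 OR g6 = 0 OR 0 = 0
g10 = g9 OR g7 = 0 OR 0 = 0
So g10 = 0 as required.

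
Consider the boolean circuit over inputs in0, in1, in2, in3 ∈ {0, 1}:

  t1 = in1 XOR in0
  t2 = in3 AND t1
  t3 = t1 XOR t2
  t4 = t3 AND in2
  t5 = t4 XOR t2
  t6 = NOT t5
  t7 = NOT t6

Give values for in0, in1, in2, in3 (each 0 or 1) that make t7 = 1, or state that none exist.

in0=1, in1=0, in2=0, in3=1

t7 = NOT t6 must be 1, so t6 = 0.
Check with in0=1, in1=0, in2=0, in3=1:
t1 = in1 XOR in0 = 0 XOR 1 = 1
t2 = in3 AND t1 = 1 AND 1 = 1
t3 = t1 XOR t2 = 1 XOR 1 = 0
t4 = t3 AND in2 = 0 AND 0 = 0
t5 = t4 XOR t2 = 0 XOR 1 = 1
t6 = NOT t5 = NOT 1 = 0
t7 = NOT t6 = NOT 0 = 1
So t7 = 1 as required.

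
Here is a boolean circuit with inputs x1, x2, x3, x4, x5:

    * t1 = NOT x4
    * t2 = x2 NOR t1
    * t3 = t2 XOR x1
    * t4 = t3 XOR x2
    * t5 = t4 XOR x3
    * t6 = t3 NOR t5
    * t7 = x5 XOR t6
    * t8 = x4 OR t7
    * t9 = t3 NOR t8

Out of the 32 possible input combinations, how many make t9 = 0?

t9 = t3 NOR t8 must be 0, so at least one of t3, t8 is 1.
Enumerating the 32 input combinations, 28 give t9 = 0 and 4 give t9 = 1.

28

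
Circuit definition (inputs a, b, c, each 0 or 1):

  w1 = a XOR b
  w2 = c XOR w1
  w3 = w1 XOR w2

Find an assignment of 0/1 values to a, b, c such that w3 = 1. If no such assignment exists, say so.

a=0 b=0 c=1

w3 = w1 XOR w2 must be 1, so w1 and w2 differ.
Check with a=0 b=0 c=1:
w1 = a XOR b = 0 XOR 0 = 0
w2 = c XOR w1 = 1 XOR 0 = 1
w3 = w1 XOR w2 = 0 XOR 1 = 1
So w3 = 1 as required.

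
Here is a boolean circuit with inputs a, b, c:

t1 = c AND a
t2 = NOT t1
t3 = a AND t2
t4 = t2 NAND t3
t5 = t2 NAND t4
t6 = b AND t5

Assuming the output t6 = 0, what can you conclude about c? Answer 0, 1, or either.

Both values of c occur among assignments with t6 = 0:
  c=0: a=0, b=0, c=0
  c=1: a=0, b=0, c=1

either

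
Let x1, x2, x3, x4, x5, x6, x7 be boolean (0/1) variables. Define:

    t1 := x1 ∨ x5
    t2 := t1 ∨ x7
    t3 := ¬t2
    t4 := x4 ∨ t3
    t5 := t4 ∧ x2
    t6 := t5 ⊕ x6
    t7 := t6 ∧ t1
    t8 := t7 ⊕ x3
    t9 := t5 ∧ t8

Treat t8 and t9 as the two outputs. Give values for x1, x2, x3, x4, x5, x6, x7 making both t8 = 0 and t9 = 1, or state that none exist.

no solution exists

Across all 128 input combinations, none give both t8 = 0 and t9 = 1.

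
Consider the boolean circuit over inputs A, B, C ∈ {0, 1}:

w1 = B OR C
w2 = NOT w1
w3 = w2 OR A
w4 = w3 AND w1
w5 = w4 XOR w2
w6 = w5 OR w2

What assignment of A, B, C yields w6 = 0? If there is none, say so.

w6 = w5 OR w2 must be 0, so both w5 = 0 and w2 = 0.
Check with A=0, B=1, C=0:
w1 = B OR C = 1 OR 0 = 1
w2 = NOT w1 = NOT 1 = 0
w3 = w2 OR A = 0 OR 0 = 0
w4 = w3 AND w1 = 0 AND 1 = 0
w5 = w4 XOR w2 = 0 XOR 0 = 0
w6 = w5 OR w2 = 0 OR 0 = 0
So w6 = 0 as required.

A=0, B=1, C=0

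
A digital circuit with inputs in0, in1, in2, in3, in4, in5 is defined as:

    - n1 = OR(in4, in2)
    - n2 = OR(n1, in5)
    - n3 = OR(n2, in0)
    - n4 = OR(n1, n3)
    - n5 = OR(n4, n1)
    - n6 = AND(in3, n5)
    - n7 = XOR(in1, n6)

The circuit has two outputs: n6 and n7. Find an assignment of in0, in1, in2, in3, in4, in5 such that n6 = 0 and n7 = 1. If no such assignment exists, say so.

Check with in0=0, in1=1, in2=1, in3=0, in4=1, in5=0:
n1 = OR(in4, in2) = OR(1, 1) = 1
n2 = OR(n1, in5) = OR(1, 0) = 1
n3 = OR(n2, in0) = OR(1, 0) = 1
n4 = OR(n1, n3) = OR(1, 1) = 1
n5 = OR(n4, n1) = OR(1, 1) = 1
n6 = AND(in3, n5) = AND(0, 1) = 0
n7 = XOR(in1, n6) = XOR(1, 0) = 1
So n6 = 0 and n7 = 1.

in0=0, in1=1, in2=1, in3=0, in4=1, in5=0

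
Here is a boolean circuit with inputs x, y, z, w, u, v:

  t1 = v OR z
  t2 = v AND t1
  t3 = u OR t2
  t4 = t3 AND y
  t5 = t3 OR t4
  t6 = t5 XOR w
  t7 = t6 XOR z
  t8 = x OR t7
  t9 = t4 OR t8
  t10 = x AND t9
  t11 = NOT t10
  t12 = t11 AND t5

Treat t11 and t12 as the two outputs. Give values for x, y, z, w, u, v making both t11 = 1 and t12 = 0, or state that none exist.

Check with x=0, y=0, z=0, w=1, u=0, v=0:
t1 = v OR z = 0 OR 0 = 0
t2 = v AND t1 = 0 AND 0 = 0
t3 = u OR t2 = 0 OR 0 = 0
t4 = t3 AND y = 0 AND 0 = 0
t5 = t3 OR t4 = 0 OR 0 = 0
t6 = t5 XOR w = 0 XOR 1 = 1
t7 = t6 XOR z = 1 XOR 0 = 1
t8 = x OR t7 = 0 OR 1 = 1
t9 = t4 OR t8 = 0 OR 1 = 1
t10 = x AND t9 = 0 AND 1 = 0
t11 = NOT t10 = NOT 0 = 1
t12 = t11 AND t5 = 1 AND 0 = 0
So t11 = 1 and t12 = 0.

x=0, y=0, z=0, w=1, u=0, v=0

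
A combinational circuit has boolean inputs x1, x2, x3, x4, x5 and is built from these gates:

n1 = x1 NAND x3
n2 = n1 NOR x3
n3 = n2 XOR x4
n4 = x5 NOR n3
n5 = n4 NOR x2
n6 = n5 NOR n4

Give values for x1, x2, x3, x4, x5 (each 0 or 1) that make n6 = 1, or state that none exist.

n6 = n5 NOR n4 must be 1, so both n5 = 0 and n4 = 0.
Check with x1=0, x2=1, x3=0, x4=0, x5=1:
n1 = x1 NAND x3 = 0 NAND 0 = 1
n2 = n1 NOR x3 = 1 NOR 0 = 0
n3 = n2 XOR x4 = 0 XOR 0 = 0
n4 = x5 NOR n3 = 1 NOR 0 = 0
n5 = n4 NOR x2 = 0 NOR 1 = 0
n6 = n5 NOR n4 = 0 NOR 0 = 1
So n6 = 1 as required.

x1=0, x2=1, x3=0, x4=0, x5=1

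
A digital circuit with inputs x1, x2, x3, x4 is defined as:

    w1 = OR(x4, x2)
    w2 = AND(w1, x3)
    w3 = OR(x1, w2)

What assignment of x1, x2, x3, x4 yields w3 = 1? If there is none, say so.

x1=1, x2=0, x3=0, x4=0

Check with x1=1, x2=0, x3=0, x4=0:
w1 = OR(x4, x2) = OR(0, 0) = 0
w2 = AND(w1, x3) = AND(0, 0) = 0
w3 = OR(x1, w2) = OR(1, 0) = 1
So w3 = 1 as required.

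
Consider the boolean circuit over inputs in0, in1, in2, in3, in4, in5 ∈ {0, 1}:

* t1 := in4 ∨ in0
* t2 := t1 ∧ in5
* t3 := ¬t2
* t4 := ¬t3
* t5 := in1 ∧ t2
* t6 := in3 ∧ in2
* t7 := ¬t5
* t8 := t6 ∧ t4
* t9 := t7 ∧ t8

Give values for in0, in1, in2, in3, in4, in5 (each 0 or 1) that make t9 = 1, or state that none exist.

t9 = t7 ∧ t8 must be 1, so both t7 = 1 and t8 = 1.
Check with in0=1, in1=0, in2=1, in3=1, in4=1, in5=1:
t1 = in4 ∨ in0 = 1 ∨ 1 = 1
t2 = t1 ∧ in5 = 1 ∧ 1 = 1
t3 = ¬t2 = ¬1 = 0
t4 = ¬t3 = ¬0 = 1
t5 = in1 ∧ t2 = 0 ∧ 1 = 0
t6 = in3 ∧ in2 = 1 ∧ 1 = 1
t7 = ¬t5 = ¬0 = 1
t8 = t6 ∧ t4 = 1 ∧ 1 = 1
t9 = t7 ∧ t8 = 1 ∧ 1 = 1
So t9 = 1 as required.

in0=1, in1=0, in2=1, in3=1, in4=1, in5=1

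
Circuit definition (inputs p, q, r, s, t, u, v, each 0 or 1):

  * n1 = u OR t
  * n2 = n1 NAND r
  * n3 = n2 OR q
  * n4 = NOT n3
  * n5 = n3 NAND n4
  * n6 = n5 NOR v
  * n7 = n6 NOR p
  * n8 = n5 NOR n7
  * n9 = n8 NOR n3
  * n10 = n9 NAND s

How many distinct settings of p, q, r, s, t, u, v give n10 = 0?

n10 = n9 NAND s must be 0, so both n9 = 1 and s = 1.
Enumerating the 128 input combinations, 12 give n10 = 0 and 116 give n10 = 1.

12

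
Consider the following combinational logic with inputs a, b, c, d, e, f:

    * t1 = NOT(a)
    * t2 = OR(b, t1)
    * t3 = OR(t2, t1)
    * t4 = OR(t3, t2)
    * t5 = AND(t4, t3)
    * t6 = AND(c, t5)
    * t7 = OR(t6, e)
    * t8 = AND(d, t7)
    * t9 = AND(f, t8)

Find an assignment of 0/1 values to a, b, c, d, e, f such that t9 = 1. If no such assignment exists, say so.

a=0, b=1, c=1, d=1, e=1, f=1

Check with a=0, b=1, c=1, d=1, e=1, f=1:
t1 = NOT(a) = NOT 0 = 1
t2 = OR(b, t1) = OR(1, 1) = 1
t3 = OR(t2, t1) = OR(1, 1) = 1
t4 = OR(t3, t2) = OR(1, 1) = 1
t5 = AND(t4, t3) = AND(1, 1) = 1
t6 = AND(c, t5) = AND(1, 1) = 1
t7 = OR(t6, e) = OR(1, 1) = 1
t8 = AND(d, t7) = AND(1, 1) = 1
t9 = AND(f, t8) = AND(1, 1) = 1
So t9 = 1 as required.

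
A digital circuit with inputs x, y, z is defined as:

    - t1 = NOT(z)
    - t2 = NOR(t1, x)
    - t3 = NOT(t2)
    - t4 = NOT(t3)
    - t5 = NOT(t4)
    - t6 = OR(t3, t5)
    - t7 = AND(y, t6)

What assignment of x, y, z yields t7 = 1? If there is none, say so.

x=1, y=1, z=0

t7 = AND(y, t6) must be 1, so both y = 1 and t6 = 1.
t6 = OR(t3, t5) must be 1, so at least one of t3, t5 is 1.
Check with x=1, y=1, z=0:
t1 = NOT(z) = NOT 0 = 1
t2 = NOR(t1, x) = NOR(1, 1) = 0
t3 = NOT(t2) = NOT 0 = 1
t4 = NOT(t3) = NOT 1 = 0
t5 = NOT(t4) = NOT 0 = 1
t6 = OR(t3, t5) = OR(1, 1) = 1
t7 = AND(y, t6) = AND(1, 1) = 1
So t7 = 1 as required.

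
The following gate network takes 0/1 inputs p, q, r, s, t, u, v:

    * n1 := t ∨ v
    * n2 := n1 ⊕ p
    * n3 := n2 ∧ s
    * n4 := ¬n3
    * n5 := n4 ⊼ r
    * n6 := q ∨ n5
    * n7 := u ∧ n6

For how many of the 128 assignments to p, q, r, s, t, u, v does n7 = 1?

n7 = u ∧ n6 must be 1, so both u = 1 and n6 = 1.
Enumerating the 128 input combinations, 52 give n7 = 1 and 76 give n7 = 0.

52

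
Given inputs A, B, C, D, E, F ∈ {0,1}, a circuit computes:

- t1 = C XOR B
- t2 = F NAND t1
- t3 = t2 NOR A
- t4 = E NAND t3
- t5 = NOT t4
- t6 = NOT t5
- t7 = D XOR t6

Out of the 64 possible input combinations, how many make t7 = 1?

t7 = D XOR t6 must be 1, so D and t6 differ.
Enumerating the 64 input combinations, 32 give t7 = 1 and 32 give t7 = 0.

32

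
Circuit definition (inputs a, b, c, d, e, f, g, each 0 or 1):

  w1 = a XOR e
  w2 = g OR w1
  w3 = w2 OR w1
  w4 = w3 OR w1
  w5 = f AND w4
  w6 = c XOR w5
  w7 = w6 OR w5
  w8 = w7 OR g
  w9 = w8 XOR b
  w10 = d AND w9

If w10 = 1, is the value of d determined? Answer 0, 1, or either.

w10 = d AND w9 must be 1, so both d = 1 and w9 = 1.
w9 = w8 XOR b must be 1, so w8 and b differ.
Every assignment with w10 = 1 has d = 1; there are 32 such assignment(s).

1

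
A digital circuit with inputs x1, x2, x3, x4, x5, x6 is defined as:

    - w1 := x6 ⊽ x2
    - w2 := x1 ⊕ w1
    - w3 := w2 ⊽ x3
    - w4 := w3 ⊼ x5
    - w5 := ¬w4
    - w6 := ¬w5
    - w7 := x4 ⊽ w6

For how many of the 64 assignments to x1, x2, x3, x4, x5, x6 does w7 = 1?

w7 = x4 ⊽ w6 must be 1, so both x4 = 0 and w6 = 0.
Satisfying assignments:
  x1=0, x2=0, x3=0, x4=0, x5=1, x6=1
  x1=0, x2=1, x3=0, x4=0, x5=1, x6=0
  x1=0, x2=1, x3=0, x4=0, x5=1, x6=1
  x1=1, x2=0, x3=0, x4=0, x5=1, x6=0

4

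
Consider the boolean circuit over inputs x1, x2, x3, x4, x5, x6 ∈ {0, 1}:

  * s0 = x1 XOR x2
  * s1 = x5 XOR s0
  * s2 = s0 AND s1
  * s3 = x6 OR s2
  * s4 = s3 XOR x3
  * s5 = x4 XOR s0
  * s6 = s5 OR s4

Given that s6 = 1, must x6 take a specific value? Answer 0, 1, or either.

Both values of x6 occur among assignments with s6 = 1:
  x6=0: x1=0, x2=0, x3=0, x4=1, x5=0, x6=0
  x6=1: x1=0, x2=0, x3=0, x4=0, x5=0, x6=1

either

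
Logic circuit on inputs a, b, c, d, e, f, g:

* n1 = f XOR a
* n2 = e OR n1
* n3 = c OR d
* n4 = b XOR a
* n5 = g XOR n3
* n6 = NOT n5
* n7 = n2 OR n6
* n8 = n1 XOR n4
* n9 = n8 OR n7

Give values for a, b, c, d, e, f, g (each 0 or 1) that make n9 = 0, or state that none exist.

a=1, b=1, c=1, d=1, e=0, f=1, g=0

n9 = n8 OR n7 must be 0, so both n8 = 0 and n7 = 0.
Check with a=1, b=1, c=1, d=1, e=0, f=1, g=0:
n1 = f XOR a = 1 XOR 1 = 0
n2 = e OR n1 = 0 OR 0 = 0
n3 = c OR d = 1 OR 1 = 1
n4 = b XOR a = 1 XOR 1 = 0
n5 = g XOR n3 = 0 XOR 1 = 1
n6 = NOT n5 = NOT 1 = 0
n7 = n2 OR n6 = 0 OR 0 = 0
n8 = n1 XOR n4 = 0 XOR 0 = 0
n9 = n8 OR n7 = 0 OR 0 = 0
So n9 = 0 as required.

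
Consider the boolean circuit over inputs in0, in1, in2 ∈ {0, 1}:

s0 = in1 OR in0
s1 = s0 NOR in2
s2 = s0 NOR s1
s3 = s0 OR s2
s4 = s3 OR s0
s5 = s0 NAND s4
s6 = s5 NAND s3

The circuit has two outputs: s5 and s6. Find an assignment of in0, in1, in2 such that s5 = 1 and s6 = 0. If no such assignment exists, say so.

in0=0 in1=0 in2=1

Check with in0=0 in1=0 in2=1:
s0 = in1 OR in0 = 0 OR 0 = 0
s1 = s0 NOR in2 = 0 NOR 1 = 0
s2 = s0 NOR s1 = 0 NOR 0 = 1
s3 = s0 OR s2 = 0 OR 1 = 1
s4 = s3 OR s0 = 1 OR 0 = 1
s5 = s0 NAND s4 = 0 NAND 1 = 1
s6 = s5 NAND s3 = 1 NAND 1 = 0
So s5 = 1 and s6 = 0.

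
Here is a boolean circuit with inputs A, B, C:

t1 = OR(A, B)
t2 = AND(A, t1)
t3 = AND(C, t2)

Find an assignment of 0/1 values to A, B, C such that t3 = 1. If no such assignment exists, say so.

A=1, B=0, C=1

t3 = AND(C, t2) must be 1, so both C = 1 and t2 = 1.
t2 = AND(A, t1) must be 1, so both A = 1 and t1 = 1.
t1 = OR(A, B) must be 1, so at least one of A, B is 1.
Check with A=1, B=0, C=1:
t1 = OR(A, B) = OR(1, 0) = 1
t2 = AND(A, t1) = AND(1, 1) = 1
t3 = AND(C, t2) = AND(1, 1) = 1
So t3 = 1 as required.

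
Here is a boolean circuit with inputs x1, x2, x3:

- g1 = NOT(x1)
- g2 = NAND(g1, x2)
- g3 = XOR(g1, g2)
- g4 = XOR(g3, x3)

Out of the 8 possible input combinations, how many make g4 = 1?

4

g4 = XOR(g3, x3) must be 1, so g3 and x3 differ.
Enumerating the 8 input combinations, 4 give g4 = 1 and 4 give g4 = 0.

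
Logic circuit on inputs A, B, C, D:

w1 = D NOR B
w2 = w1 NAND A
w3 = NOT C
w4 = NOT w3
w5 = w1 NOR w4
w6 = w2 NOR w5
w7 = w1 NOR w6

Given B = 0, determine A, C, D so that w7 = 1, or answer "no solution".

Check with B = 0 and A=1, C=0, D=1:
w1 = D NOR B = 1 NOR 0 = 0
w2 = w1 NAND A = 0 NAND 1 = 1
w3 = NOT C = NOT 0 = 1
w4 = NOT w3 = NOT 1 = 0
w5 = w1 NOR w4 = 0 NOR 0 = 1
w6 = w2 NOR w5 = 1 NOR 1 = 0
w7 = w1 NOR w6 = 0 NOR 0 = 1
So w7 = 1.

A=1, C=0, D=1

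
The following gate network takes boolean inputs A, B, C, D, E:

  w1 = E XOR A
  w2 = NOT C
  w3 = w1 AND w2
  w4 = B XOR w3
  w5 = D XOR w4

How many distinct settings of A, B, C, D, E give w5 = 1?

w5 = D XOR w4 must be 1, so D and w4 differ.
Enumerating the 32 input combinations, 16 give w5 = 1 and 16 give w5 = 0.

16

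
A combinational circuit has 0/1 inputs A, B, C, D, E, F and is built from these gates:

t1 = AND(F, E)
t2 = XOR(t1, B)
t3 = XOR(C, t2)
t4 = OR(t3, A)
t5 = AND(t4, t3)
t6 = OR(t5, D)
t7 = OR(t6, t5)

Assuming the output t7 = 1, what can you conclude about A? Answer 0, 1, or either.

Both values of A occur among assignments with t7 = 1:
  A=0: A=0, B=0, C=0, D=0, E=1, F=1
  A=1: A=1, B=0, C=0, D=0, E=1, F=1

either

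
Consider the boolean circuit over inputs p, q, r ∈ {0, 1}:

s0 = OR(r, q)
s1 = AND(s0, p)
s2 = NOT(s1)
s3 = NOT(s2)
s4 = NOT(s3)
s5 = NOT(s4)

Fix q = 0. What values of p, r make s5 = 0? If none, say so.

s5 = NOT(s4) must be 0, so s4 = 1.
Check with q = 0 and p=0, r=0:
s0 = OR(r, q) = OR(0, 0) = 0
s1 = AND(s0, p) = AND(0, 0) = 0
s2 = NOT(s1) = NOT 0 = 1
s3 = NOT(s2) = NOT 1 = 0
s4 = NOT(s3) = NOT 0 = 1
s5 = NOT(s4) = NOT 1 = 0
So s5 = 0.

p=0 r=0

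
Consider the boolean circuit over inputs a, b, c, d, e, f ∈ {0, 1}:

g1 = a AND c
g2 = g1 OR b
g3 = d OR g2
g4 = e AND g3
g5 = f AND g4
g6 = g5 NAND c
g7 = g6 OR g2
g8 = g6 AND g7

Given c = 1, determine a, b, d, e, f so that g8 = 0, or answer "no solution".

g8 = g6 AND g7 must be 0, so at least one of g6, g7 is 0.
Check with c = 1 and a=1, b=0, d=1, e=1, f=1:
g1 = a AND c = 1 AND 1 = 1
g2 = g1 OR b = 1 OR 0 = 1
g3 = d OR g2 = 1 OR 1 = 1
g4 = e AND g3 = 1 AND 1 = 1
g5 = f AND g4 = 1 AND 1 = 1
g6 = g5 NAND c = 1 NAND 1 = 0
g7 = g6 OR g2 = 0 OR 1 = 1
g8 = g6 AND g7 = 0 AND 1 = 0
So g8 = 0.

a=1, b=0, d=1, e=1, f=1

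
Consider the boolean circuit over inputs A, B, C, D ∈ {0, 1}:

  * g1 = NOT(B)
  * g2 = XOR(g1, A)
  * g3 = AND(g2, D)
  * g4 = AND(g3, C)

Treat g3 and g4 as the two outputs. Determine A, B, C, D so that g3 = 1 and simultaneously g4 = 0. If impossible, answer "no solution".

A=0, B=0, C=0, D=1

Check with A=0, B=0, C=0, D=1:
g1 = NOT(B) = NOT 0 = 1
g2 = XOR(g1, A) = XOR(1, 0) = 1
g3 = AND(g2, D) = AND(1, 1) = 1
g4 = AND(g3, C) = AND(1, 0) = 0
So g3 = 1 and g4 = 0.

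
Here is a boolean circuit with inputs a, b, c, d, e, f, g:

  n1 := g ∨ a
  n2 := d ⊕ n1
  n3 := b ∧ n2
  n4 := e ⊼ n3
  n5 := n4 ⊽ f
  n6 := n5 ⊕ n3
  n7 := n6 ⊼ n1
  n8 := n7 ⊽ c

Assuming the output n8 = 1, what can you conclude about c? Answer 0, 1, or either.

0

n8 = n7 ⊽ c must be 1, so both n7 = 0 and c = 0.
Every assignment with n8 = 1 has c = 0; there are 9 such assignment(s).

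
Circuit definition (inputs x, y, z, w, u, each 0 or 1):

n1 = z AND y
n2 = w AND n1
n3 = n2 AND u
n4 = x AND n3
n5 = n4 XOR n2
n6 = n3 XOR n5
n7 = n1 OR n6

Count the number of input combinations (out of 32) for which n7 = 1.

8

n7 = n1 OR n6 must be 1, so at least one of n1, n6 is 1.
Enumerating the 32 input combinations, 8 give n7 = 1 and 24 give n7 = 0.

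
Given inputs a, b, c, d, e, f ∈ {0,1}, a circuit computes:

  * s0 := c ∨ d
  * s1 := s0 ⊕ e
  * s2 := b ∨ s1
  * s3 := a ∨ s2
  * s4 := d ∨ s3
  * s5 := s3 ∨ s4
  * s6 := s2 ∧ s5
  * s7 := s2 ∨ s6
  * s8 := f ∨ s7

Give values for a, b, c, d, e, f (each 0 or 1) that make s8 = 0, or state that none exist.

s8 = f ∨ s7 must be 0, so both f = 0 and s7 = 0.
s7 = s2 ∨ s6 must be 0, so both s2 = 0 and s6 = 0.
s2 = b ∨ s1 must be 0, so both b = 0 and s1 = 0.
Check with a=0, b=0, c=1, d=0, e=1, f=0:
s0 = c ∨ d = 1 ∨ 0 = 1
s1 = s0 ⊕ e = 1 ⊕ 1 = 0
s2 = b ∨ s1 = 0 ∨ 0 = 0
s3 = a ∨ s2 = 0 ∨ 0 = 0
s4 = d ∨ s3 = 0 ∨ 0 = 0
s5 = s3 ∨ s4 = 0 ∨ 0 = 0
s6 = s2 ∧ s5 = 0 ∧ 0 = 0
s7 = s2 ∨ s6 = 0 ∨ 0 = 0
s8 = f ∨ s7 = 0 ∨ 0 = 0
So s8 = 0 as required.

a=0, b=0, c=1, d=0, e=1, f=0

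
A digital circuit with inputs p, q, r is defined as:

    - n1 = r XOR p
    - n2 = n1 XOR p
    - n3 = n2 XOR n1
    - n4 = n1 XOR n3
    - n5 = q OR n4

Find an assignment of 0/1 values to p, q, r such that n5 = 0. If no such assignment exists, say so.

n5 = q OR n4 must be 0, so both q = 0 and n4 = 0.
n4 = n1 XOR n3 must be 0, so n1 and n3 are equal.
Check with p=1, q=0, r=0:
n1 = r XOR p = 0 XOR 1 = 1
n2 = n1 XOR p = 1 XOR 1 = 0
n3 = n2 XOR n1 = 0 XOR 1 = 1
n4 = n1 XOR n3 = 1 XOR 1 = 0
n5 = q OR n4 = 0 OR 0 = 0
So n5 = 0 as required.

p=1, q=0, r=0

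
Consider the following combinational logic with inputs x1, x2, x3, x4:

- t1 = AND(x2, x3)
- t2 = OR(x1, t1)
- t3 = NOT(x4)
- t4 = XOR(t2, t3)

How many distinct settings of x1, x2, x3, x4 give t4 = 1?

t4 = XOR(t2, t3) must be 1, so t2 and t3 differ.
Enumerating the 16 input combinations, 8 give t4 = 1 and 8 give t4 = 0.

8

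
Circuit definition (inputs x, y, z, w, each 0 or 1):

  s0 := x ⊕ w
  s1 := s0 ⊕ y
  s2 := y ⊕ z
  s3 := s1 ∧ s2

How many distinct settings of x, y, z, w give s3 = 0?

12

s3 = s1 ∧ s2 must be 0, so at least one of s1, s2 is 0.
Enumerating the 16 input combinations, 12 give s3 = 0 and 4 give s3 = 1.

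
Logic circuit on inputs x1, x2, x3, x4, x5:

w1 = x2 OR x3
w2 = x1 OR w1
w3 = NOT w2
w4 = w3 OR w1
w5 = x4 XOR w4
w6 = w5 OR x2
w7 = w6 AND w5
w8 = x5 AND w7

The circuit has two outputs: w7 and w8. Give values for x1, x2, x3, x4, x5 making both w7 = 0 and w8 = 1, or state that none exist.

no solution exists

Across all 32 input combinations, none give both w7 = 0 and w8 = 1.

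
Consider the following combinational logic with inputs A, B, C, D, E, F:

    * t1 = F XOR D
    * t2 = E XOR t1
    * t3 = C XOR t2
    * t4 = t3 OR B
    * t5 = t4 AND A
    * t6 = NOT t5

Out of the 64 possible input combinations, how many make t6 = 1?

40

t6 = NOT t5 must be 1, so t5 = 0.
t5 = t4 AND A must be 0, so at least one of t4, A is 0.
Enumerating the 64 input combinations, 40 give t6 = 1 and 24 give t6 = 0.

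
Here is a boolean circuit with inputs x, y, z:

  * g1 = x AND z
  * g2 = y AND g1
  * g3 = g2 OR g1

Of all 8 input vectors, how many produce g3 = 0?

6

g3 = g2 OR g1 must be 0, so both g2 = 0 and g1 = 0.
g2 = y AND g1 must be 0, so at least one of y, g1 is 0.
Satisfying assignments:
  x=0, y=0, z=0
  x=0, y=0, z=1
  x=0, y=1, z=0
  x=0, y=1, z=1
  x=1, y=0, z=0
  x=1, y=1, z=0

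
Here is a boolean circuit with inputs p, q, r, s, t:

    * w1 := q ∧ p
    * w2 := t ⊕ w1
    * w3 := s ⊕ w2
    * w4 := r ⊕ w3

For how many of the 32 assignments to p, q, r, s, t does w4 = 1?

w4 = r ⊕ w3 must be 1, so r and w3 differ.
Enumerating the 32 input combinations, 16 give w4 = 1 and 16 give w4 = 0.

16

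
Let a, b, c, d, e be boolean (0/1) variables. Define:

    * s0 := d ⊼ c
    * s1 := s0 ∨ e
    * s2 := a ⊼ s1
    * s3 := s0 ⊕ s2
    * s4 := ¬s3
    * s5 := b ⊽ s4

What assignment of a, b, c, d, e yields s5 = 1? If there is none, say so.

a=1, b=0, c=1, d=0, e=1

Check with a=1, b=0, c=1, d=0, e=1:
s0 = d ⊼ c = 0 ⊼ 1 = 1
s1 = s0 ∨ e = 1 ∨ 1 = 1
s2 = a ⊼ s1 = 1 ⊼ 1 = 0
s3 = s0 ⊕ s2 = 1 ⊕ 0 = 1
s4 = ¬s3 = ¬1 = 0
s5 = b ⊽ s4 = 0 ⊽ 0 = 1
So s5 = 1 as required.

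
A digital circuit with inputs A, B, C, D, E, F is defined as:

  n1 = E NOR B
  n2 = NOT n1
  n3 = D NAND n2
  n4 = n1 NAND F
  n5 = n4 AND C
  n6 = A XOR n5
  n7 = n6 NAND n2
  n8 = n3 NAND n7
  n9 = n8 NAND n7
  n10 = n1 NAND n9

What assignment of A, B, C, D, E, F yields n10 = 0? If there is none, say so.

A=0, B=0, C=0, D=0, E=0, F=1

Check with A=0, B=0, C=0, D=0, E=0, F=1:
n1 = E NOR B = 0 NOR 0 = 1
n2 = NOT n1 = NOT 1 = 0
n3 = D NAND n2 = 0 NAND 0 = 1
n4 = n1 NAND F = 1 NAND 1 = 0
n5 = n4 AND C = 0 AND 0 = 0
n6 = A XOR n5 = 0 XOR 0 = 0
n7 = n6 NAND n2 = 0 NAND 0 = 1
n8 = n3 NAND n7 = 1 NAND 1 = 0
n9 = n8 NAND n7 = 0 NAND 1 = 1
n10 = n1 NAND n9 = 1 NAND 1 = 0
So n10 = 0 as required.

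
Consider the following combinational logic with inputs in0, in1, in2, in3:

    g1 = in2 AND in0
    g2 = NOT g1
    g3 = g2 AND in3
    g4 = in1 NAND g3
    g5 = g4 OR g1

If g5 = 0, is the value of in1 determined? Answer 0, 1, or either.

1

g5 = g4 OR g1 must be 0, so both g4 = 0 and g1 = 0.
g4 = in1 NAND g3 must be 0, so both in1 = 1 and g3 = 1.
g1 = in2 AND in0 must be 0, so at least one of in2, in0 is 0.
Every assignment with g5 = 0 has in1 = 1; there are 3 such assignment(s).
  in0=0, in1=1, in2=0, in3=1
  in0=0, in1=1, in2=1, in3=1
  in0=1, in1=1, in2=0, in3=1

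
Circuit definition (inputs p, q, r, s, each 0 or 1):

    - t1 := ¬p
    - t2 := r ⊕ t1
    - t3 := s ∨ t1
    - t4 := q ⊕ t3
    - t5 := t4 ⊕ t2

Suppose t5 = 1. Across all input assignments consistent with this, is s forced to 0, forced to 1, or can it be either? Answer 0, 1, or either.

either

Both values of s occur among assignments with t5 = 1:
  s=0: p=0, q=0, r=1, s=0
  s=1: p=0, q=0, r=1, s=1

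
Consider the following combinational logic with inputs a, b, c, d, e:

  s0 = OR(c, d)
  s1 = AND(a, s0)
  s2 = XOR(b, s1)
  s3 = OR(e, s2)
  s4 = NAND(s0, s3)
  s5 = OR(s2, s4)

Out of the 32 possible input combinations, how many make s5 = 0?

6

s5 = OR(s2, s4) must be 0, so both s2 = 0 and s4 = 0.
s2 = XOR(b, s1) must be 0, so b and s1 are equal.
Enumerating the 32 input combinations, 6 give s5 = 0 and 26 give s5 = 1.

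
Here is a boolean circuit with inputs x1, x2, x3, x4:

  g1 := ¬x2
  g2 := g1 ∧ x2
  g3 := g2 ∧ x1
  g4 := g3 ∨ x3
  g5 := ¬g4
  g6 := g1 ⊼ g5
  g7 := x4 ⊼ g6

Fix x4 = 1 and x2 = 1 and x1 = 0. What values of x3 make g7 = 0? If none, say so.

x3=1

g7 = x4 ⊼ g6 must be 0, so both x4 = 1 and g6 = 1.
g6 = g1 ⊼ g5 must be 1, so at least one of g1, g5 is 0.
Check with x4 = 1 and x2 = 1 and x1 = 0 and x3=1:
g1 = ¬x2 = ¬1 = 0
g2 = g1 ∧ x2 = 0 ∧ 1 = 0
g3 = g2 ∧ x1 = 0 ∧ 0 = 0
g4 = g3 ∨ x3 = 0 ∨ 1 = 1
g5 = ¬g4 = ¬1 = 0
g6 = g1 ⊼ g5 = 0 ⊼ 0 = 1
g7 = x4 ⊼ g6 = 1 ⊼ 1 = 0
So g7 = 0.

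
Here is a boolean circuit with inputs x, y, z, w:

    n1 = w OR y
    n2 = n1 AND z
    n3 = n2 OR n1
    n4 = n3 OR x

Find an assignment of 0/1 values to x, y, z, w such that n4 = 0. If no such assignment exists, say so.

x=0, y=0, z=1, w=0

Check with x=0, y=0, z=1, w=0:
n1 = w OR y = 0 OR 0 = 0
n2 = n1 AND z = 0 AND 1 = 0
n3 = n2 OR n1 = 0 OR 0 = 0
n4 = n3 OR x = 0 OR 0 = 0
So n4 = 0 as required.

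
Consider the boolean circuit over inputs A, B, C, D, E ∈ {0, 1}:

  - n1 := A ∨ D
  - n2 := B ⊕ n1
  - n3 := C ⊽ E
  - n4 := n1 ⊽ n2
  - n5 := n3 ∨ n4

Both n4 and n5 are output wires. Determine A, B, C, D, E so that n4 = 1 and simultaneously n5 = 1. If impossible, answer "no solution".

A=0 B=0 C=1 D=0 E=1

Check with A=0 B=0 C=1 D=0 E=1:
n1 = A ∨ D = 0 ∨ 0 = 0
n2 = B ⊕ n1 = 0 ⊕ 0 = 0
n3 = C ⊽ E = 1 ⊽ 1 = 0
n4 = n1 ⊽ n2 = 0 ⊽ 0 = 1
n5 = n3 ∨ n4 = 0 ∨ 1 = 1
So n4 = 1 and n5 = 1.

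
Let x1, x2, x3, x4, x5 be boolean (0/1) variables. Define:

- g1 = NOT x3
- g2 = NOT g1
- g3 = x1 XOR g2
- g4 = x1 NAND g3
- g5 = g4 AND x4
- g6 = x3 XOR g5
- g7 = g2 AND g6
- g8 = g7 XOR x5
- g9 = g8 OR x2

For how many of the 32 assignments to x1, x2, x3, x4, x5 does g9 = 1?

g9 = g8 OR x2 must be 1, so at least one of g8, x2 is 1.
Enumerating the 32 input combinations, 24 give g9 = 1 and 8 give g9 = 0.

24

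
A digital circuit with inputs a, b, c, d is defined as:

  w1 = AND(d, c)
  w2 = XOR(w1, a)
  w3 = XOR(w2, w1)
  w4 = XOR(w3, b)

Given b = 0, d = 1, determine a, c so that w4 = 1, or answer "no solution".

a=1, c=1

w4 = XOR(w3, b) must be 1, so w3 and b differ.
Check with b = 0, d = 1 and a=1, c=1:
w1 = AND(d, c) = AND(1, 1) = 1
w2 = XOR(w1, a) = XOR(1, 1) = 0
w3 = XOR(w2, w1) = XOR(0, 1) = 1
w4 = XOR(w3, b) = XOR(1, 0) = 1
So w4 = 1.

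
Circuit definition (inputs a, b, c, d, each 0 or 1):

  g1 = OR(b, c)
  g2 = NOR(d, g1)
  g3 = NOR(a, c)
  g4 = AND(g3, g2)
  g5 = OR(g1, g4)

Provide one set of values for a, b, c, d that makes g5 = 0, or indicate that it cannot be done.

Check with a=1, b=0, c=0, d=0:
g1 = OR(b, c) = OR(0, 0) = 0
g2 = NOR(d, g1) = NOR(0, 0) = 1
g3 = NOR(a, c) = NOR(1, 0) = 0
g4 = AND(g3, g2) = AND(0, 1) = 0
g5 = OR(g1, g4) = OR(0, 0) = 0
So g5 = 0 as required.

a=1, b=0, c=0, d=0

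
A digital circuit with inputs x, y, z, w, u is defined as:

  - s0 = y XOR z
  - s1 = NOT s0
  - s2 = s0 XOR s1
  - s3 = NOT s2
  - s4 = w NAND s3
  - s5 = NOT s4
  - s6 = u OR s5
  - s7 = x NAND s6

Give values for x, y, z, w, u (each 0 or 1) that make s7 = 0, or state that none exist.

x=1, y=1, z=0, w=1, u=1

Check with x=1, y=1, z=0, w=1, u=1:
s0 = y XOR z = 1 XOR 0 = 1
s1 = NOT s0 = NOT 1 = 0
s2 = s0 XOR s1 = 1 XOR 0 = 1
s3 = NOT s2 = NOT 1 = 0
s4 = w NAND s3 = 1 NAND 0 = 1
s5 = NOT s4 = NOT 1 = 0
s6 = u OR s5 = 1 OR 0 = 1
s7 = x NAND s6 = 1 NAND 1 = 0
So s7 = 0 as required.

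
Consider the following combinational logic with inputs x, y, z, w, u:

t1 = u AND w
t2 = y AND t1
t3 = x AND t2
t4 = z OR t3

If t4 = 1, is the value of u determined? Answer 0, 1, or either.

either

Both values of u occur among assignments with t4 = 1:
  u=0: x=0, y=0, z=1, w=0, u=0
  u=1: x=0, y=0, z=1, w=0, u=1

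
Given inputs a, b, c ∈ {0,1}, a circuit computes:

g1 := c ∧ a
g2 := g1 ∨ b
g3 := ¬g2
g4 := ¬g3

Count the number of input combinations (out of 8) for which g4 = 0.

3

g4 = ¬g3 must be 0, so g3 = 1.
g3 = ¬g2 must be 1, so g2 = 0.
Satisfying assignments:
  a=0, b=0, c=0
  a=0, b=0, c=1
  a=1, b=0, c=0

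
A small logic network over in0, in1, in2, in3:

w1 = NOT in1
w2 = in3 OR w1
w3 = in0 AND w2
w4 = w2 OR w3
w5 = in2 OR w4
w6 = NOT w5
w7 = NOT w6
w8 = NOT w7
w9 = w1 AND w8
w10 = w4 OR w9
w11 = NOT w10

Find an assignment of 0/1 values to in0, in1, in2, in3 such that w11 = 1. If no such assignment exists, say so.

Check with in0=0, in1=1, in2=0, in3=0:
w1 = NOT in1 = NOT 1 = 0
w2 = in3 OR w1 = 0 OR 0 = 0
w3 = in0 AND w2 = 0 AND 0 = 0
w4 = w2 OR w3 = 0 OR 0 = 0
w5 = in2 OR w4 = 0 OR 0 = 0
w6 = NOT w5 = NOT 0 = 1
w7 = NOT w6 = NOT 1 = 0
w8 = NOT w7 = NOT 0 = 1
w9 = w1 AND w8 = 0 AND 1 = 0
w10 = w4 OR w9 = 0 OR 0 = 0
w11 = NOT w10 = NOT 0 = 1
So w11 = 1 as required.

in0=0, in1=1, in2=0, in3=0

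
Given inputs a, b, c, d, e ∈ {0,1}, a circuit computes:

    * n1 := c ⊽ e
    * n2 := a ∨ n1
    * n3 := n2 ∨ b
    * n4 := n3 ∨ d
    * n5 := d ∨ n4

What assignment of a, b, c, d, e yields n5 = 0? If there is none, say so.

Check with a=0, b=0, c=1, d=0, e=0:
n1 = c ⊽ e = 1 ⊽ 0 = 0
n2 = a ∨ n1 = 0 ∨ 0 = 0
n3 = n2 ∨ b = 0 ∨ 0 = 0
n4 = n3 ∨ d = 0 ∨ 0 = 0
n5 = d ∨ n4 = 0 ∨ 0 = 0
So n5 = 0 as required.

a=0, b=0, c=1, d=0, e=0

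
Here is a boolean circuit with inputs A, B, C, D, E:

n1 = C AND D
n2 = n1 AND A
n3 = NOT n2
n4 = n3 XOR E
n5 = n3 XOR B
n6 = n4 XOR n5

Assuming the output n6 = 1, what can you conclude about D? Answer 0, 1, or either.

either

Both values of D occur among assignments with n6 = 1:
  D=0: A=0, B=0, C=0, D=0, E=1
  D=1: A=0, B=0, C=0, D=1, E=1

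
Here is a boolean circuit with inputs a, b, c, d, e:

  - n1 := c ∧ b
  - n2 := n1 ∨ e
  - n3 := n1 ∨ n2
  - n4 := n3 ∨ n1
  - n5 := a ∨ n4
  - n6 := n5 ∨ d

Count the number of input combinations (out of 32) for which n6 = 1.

n6 = n5 ∨ d must be 1, so at least one of n5, d is 1.
Enumerating the 32 input combinations, 29 give n6 = 1 and 3 give n6 = 0.

29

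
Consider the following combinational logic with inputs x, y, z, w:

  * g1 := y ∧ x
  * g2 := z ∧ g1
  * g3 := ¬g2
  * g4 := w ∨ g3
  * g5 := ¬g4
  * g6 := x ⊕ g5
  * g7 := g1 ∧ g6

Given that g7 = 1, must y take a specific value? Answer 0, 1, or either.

g7 = g1 ∧ g6 must be 1, so both g1 = 1 and g6 = 1.
g1 = y ∧ x must be 1, so both y = 1 and x = 1.
Every assignment with g7 = 1 has y = 1; there are 3 such assignment(s).
  x=1, y=1, z=0, w=0
  x=1, y=1, z=0, w=1
  x=1, y=1, z=1, w=1

1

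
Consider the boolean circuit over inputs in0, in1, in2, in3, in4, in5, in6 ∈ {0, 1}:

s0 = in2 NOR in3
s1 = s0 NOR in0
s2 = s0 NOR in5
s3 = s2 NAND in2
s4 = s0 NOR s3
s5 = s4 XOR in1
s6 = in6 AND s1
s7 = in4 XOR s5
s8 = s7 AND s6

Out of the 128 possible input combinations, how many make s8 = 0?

s8 = s7 AND s6 must be 0, so at least one of s7, s6 is 0.
Enumerating the 128 input combinations, 116 give s8 = 0 and 12 give s8 = 1.

116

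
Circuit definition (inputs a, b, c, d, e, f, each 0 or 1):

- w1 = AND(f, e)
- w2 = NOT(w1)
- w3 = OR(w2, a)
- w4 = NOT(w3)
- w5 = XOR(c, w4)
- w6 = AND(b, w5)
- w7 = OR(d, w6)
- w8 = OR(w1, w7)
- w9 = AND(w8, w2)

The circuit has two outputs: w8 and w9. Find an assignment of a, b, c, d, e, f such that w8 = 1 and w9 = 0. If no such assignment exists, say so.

Check with a=1 b=1 c=0 d=1 e=1 f=1:
w1 = AND(f, e) = AND(1, 1) = 1
w2 = NOT(w1) = NOT 1 = 0
w3 = OR(w2, a) = OR(0, 1) = 1
w4 = NOT(w3) = NOT 1 = 0
w5 = XOR(c, w4) = XOR(0, 0) = 0
w6 = AND(b, w5) = AND(1, 0) = 0
w7 = OR(d, w6) = OR(1, 0) = 1
w8 = OR(w1, w7) = OR(1, 1) = 1
w9 = AND(w8, w2) = AND(1, 0) = 0
So w8 = 1 and w9 = 0.

a=1 b=1 c=0 d=1 e=1 f=1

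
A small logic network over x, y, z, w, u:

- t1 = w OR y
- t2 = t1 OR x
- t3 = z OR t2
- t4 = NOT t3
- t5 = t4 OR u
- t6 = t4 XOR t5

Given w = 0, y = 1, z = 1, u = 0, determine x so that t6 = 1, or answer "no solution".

no solution exists

With w = 0, y = 1, z = 1, u = 0 fixed, none of the 2 settings of x give t6 = 1.
For example, with x=0:
t1 = w OR y = 0 OR 1 = 1
t2 = t1 OR x = 1 OR 0 = 1
t3 = z OR t2 = 1 OR 1 = 1
t4 = NOT t3 = NOT 1 = 0
t5 = t4 OR u = 0 OR 0 = 0
t6 = t4 XOR t5 = 0 XOR 0 = 0
giving t6 = 0 ≠ 1.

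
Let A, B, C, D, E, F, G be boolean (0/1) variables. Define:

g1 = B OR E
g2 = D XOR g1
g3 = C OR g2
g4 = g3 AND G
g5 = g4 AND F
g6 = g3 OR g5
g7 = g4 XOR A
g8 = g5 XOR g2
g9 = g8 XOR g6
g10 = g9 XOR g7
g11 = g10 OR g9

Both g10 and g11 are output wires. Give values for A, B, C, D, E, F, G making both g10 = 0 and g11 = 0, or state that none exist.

A=0, B=0, C=1, D=0, E=1, F=0, G=0

Check with A=0, B=0, C=1, D=0, E=1, F=0, G=0:
g1 = B OR E = 0 OR 1 = 1
g2 = D XOR g1 = 0 XOR 1 = 1
g3 = C OR g2 = 1 OR 1 = 1
g4 = g3 AND G = 1 AND 0 = 0
g5 = g4 AND F = 0 AND 0 = 0
g6 = g3 OR g5 = 1 OR 0 = 1
g7 = g4 XOR A = 0 XOR 0 = 0
g8 = g5 XOR g2 = 0 XOR 1 = 1
g9 = g8 XOR g6 = 1 XOR 1 = 0
g10 = g9 XOR g7 = 0 XOR 0 = 0
g11 = g10 OR g9 = 0 OR 0 = 0
So g10 = 0 and g11 = 0.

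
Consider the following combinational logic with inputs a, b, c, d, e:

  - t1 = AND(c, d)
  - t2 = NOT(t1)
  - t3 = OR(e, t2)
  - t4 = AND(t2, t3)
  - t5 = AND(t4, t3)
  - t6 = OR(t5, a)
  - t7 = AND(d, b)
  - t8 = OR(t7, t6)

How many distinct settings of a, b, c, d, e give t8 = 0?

t8 = OR(t7, t6) must be 0, so both t7 = 0 and t6 = 0.
Satisfying assignments:
  a=0, b=0, c=1, d=1, e=0
  a=0, b=0, c=1, d=1, e=1

2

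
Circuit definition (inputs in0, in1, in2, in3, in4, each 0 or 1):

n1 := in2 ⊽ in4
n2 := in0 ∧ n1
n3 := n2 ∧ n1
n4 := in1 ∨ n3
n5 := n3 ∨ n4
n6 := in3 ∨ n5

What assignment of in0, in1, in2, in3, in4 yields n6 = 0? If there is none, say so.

Check with in0=0, in1=0, in2=1, in3=0, in4=1:
n1 = in2 ⊽ in4 = 1 ⊽ 1 = 0
n2 = in0 ∧ n1 = 0 ∧ 0 = 0
n3 = n2 ∧ n1 = 0 ∧ 0 = 0
n4 = in1 ∨ n3 = 0 ∨ 0 = 0
n5 = n3 ∨ n4 = 0 ∨ 0 = 0
n6 = in3 ∨ n5 = 0 ∨ 0 = 0
So n6 = 0 as required.

in0=0, in1=0, in2=1, in3=0, in4=1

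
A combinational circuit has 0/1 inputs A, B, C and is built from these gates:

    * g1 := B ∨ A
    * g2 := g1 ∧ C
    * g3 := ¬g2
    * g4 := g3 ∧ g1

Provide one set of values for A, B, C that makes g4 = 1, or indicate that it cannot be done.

A=1, B=1, C=0

g4 = g3 ∧ g1 must be 1, so both g3 = 1 and g1 = 1.
g3 = ¬g2 must be 1, so g2 = 0.
Check with A=1, B=1, C=0:
g1 = B ∨ A = 1 ∨ 1 = 1
g2 = g1 ∧ C = 1 ∧ 0 = 0
g3 = ¬g2 = ¬0 = 1
g4 = g3 ∧ g1 = 1 ∧ 1 = 1
So g4 = 1 as required.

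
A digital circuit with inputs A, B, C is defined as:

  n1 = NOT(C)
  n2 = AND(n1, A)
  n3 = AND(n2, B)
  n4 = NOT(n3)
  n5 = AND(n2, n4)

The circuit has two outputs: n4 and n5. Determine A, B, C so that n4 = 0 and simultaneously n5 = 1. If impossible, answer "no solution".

no solution exists

Across all 8 input combinations, none give both n4 = 0 and n5 = 1.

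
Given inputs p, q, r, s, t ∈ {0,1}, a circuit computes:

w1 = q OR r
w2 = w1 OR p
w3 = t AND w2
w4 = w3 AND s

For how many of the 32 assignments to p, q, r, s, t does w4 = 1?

7

w4 = w3 AND s must be 1, so both w3 = 1 and s = 1.
w3 = t AND w2 must be 1, so both t = 1 and w2 = 1.
Enumerating the 32 input combinations, 7 give w4 = 1 and 25 give w4 = 0.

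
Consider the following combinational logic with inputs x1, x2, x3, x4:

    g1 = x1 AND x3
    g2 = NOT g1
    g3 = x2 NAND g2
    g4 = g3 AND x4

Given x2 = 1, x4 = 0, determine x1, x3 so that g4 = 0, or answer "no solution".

Check with x2 = 1, x4 = 0 and x1=0, x3=0:
g1 = x1 AND x3 = 0 AND 0 = 0
g2 = NOT g1 = NOT 0 = 1
g3 = x2 NAND g2 = 1 NAND 1 = 0
g4 = g3 AND x4 = 0 AND 0 = 0
So g4 = 0.

x1=0, x3=0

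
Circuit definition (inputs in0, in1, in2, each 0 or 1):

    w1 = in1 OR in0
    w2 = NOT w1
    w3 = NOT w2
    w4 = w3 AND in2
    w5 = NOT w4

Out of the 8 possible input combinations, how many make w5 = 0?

w5 = NOT w4 must be 0, so w4 = 1.
w4 = w3 AND in2 must be 1, so both w3 = 1 and in2 = 1.
Satisfying assignments:
  in0=0, in1=1, in2=1
  in0=1, in1=0, in2=1
  in0=1, in1=1, in2=1

3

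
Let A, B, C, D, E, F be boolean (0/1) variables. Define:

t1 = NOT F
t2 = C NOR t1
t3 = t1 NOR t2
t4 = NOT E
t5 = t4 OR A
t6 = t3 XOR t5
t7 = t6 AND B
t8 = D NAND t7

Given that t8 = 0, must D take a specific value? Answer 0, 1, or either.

t8 = D NAND t7 must be 0, so both D = 1 and t7 = 1.
Every assignment with t8 = 0 has D = 1; there are 10 such assignment(s).

1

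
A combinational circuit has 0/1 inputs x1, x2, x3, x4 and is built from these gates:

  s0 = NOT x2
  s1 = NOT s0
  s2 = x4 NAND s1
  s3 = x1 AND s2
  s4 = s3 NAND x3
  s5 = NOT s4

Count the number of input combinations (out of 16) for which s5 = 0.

13

s5 = NOT s4 must be 0, so s4 = 1.
s4 = s3 NAND x3 must be 1, so at least one of s3, x3 is 0.
Enumerating the 16 input combinations, 13 give s5 = 0 and 3 give s5 = 1.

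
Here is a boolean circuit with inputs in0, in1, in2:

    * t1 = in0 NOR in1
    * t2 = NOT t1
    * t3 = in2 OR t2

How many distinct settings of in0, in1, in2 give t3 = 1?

t3 = in2 OR t2 must be 1, so at least one of in2, t2 is 1.
Enumerating the 8 input combinations, 7 give t3 = 1 and 1 give t3 = 0.

7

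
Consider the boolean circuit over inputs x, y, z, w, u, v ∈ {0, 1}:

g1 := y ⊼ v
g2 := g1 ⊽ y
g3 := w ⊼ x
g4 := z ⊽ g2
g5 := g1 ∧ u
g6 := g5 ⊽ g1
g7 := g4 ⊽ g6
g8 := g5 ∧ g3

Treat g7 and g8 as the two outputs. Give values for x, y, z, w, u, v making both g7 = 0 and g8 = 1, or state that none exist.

x=0 y=0 z=0 w=1 u=1 v=1

Check with x=0 y=0 z=0 w=1 u=1 v=1:
g1 = y ⊼ v = 0 ⊼ 1 = 1
g2 = g1 ⊽ y = 1 ⊽ 0 = 0
g3 = w ⊼ x = 1 ⊼ 0 = 1
g4 = z ⊽ g2 = 0 ⊽ 0 = 1
g5 = g1 ∧ u = 1 ∧ 1 = 1
g6 = g5 ⊽ g1 = 1 ⊽ 1 = 0
g7 = g4 ⊽ g6 = 1 ⊽ 0 = 0
g8 = g5 ∧ g3 = 1 ∧ 1 = 1
So g7 = 0 and g8 = 1.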